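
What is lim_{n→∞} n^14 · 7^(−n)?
lim = 0

Exponentials with base > 1 dominate every fixed polynomial: for any fixed c, n^c / 7^n → 0 as n → ∞ (e.g. by the ratio test, or by writing 7^n = e^(n ln 7) and noting e^(n ln 7) / n^c → ∞). Hence n^14 · 7^(−n) = n^14 / 7^n → 0.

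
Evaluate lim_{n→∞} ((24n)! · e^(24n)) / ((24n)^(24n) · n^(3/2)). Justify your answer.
lim = 0

Stirling: (24n)! ~ sqrt(2π·24n) · (24n/e)^(24n). Hence
  (24n)! · e^(24n) / (24n)^(24n) ~ sqrt(2π·24n).
Dividing by n^(3/2): sqrt(2π·24n) / n^(3/2) = sqrt(2π·24) · n^((1−3)/2), so the expression behaves like sqrt(2π·24) · n^((1−3)/2) → 0.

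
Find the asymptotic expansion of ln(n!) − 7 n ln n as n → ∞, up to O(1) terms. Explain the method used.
ln(n!) − 7 n ln n = −6 n ln n − n + (1/2) ln(2π n) + O(1/n)

Stirling: ln((n)!) = n ln(n) − n + (1/2) ln(2π·n) + O(1/n).
Here n ln(n) = n ln n.
Subtract 7n ln n: leading term is (1 − 7) n ln n = −6 n ln n. The next term is −n. Then the (1/2) ln(2π·n) correction.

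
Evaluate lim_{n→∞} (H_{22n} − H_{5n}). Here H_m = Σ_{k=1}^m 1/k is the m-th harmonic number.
lim = ln(22/5)

Euler-Maclaurin gives H_m = ln m + γ + 1/(2m) + O(1/m^2). The γ and O(1/m) terms cancel in the difference:
  H_{22n} − H_{5n} = ln(22n) − ln(5n) + O(1/n) = ln(22/5) + O(1/n).
Hence the limit is ln(22/5).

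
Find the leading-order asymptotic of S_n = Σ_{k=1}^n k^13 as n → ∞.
S_n ~ n^14 / 14

By integral comparison (Euler-Maclaurin), Σ_{k=1}^n k^13 = ∫_0^n x^13 dx + O(n^13) = n^14/14 + O(n^13). (Equivalently, Faulhaber's formula gives the same leading term.)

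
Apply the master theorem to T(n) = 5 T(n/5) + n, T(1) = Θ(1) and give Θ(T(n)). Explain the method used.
T(n) = Θ(n log n)

log_5 5 = 1, and f(n) = n = Θ(n^(log_5 5)). This is Case 2 of the master theorem: T(n) = Θ(f(n) · log n) = Θ(n log n).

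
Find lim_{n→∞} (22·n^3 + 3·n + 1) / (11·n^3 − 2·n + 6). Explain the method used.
lim = 22/11 = 2

For large n the leading n^3 terms dominate both numerator and denominator. Dividing top and bottom by n^3, every other term tends to 0, leaving 22/11 = 2.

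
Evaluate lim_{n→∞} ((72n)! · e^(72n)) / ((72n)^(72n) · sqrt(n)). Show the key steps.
lim = sqrt(2π·72)

Stirling: (72n)! ~ sqrt(2π·72n) · (72n/e)^(72n). Hence
  (72n)! · e^(72n) / (72n)^(72n) ~ sqrt(2π·72n).
Dividing by sqrt(n): sqrt(2π·72n) / sqrt(n) = sqrt(2π·72) · n^((1−1)/2), so the limit is sqrt(2π·72).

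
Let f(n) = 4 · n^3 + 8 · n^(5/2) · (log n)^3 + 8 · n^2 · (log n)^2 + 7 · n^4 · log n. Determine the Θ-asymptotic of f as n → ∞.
f(n) ∈ Θ(n^4 · log n)

Compare the terms by growth order. For large n, n^a · (log n)^b dominates n^a' · (log n)^b' iff a > a', or (a = a' and b > b'). Ranking the 4 terms shows the dominant one is 7 · n^4 · log n. Hence f(n) ∈ Θ(n^4 · log n).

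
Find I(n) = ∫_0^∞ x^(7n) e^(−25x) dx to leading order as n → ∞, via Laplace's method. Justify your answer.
I(n) ~ (sqrt(2π·7n) / 25) · (7n/(25e))^(7n)

Write the integrand as exp(7n ln x − 25x) and set f(x) = 7n ln x − 25x. Then f'(x) = 7n/x − 25 = 0 at x* = 7n/25, and f''(x*) = −7n/x*^2 = −25^2/(7n). Laplace's method (interior maximum) gives
  I(n) ~ e^(f(x*)) · sqrt(2π / |f''(x*)|)
        = exp(7n ln(7n/25) − 7n) · sqrt(2π · 7n / 25^2)
        = (7n/25)^(7n) e^(−7n) · sqrt(2π·7n) / 25
        = (sqrt(2π·7n) / 25) · (7n/(25e))^(7n).
This matches Γ(7n+1)/25^(7n+1) with Stirling applied to Γ.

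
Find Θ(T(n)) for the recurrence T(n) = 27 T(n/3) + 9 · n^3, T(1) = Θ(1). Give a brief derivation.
T(n) = Θ(n^3 log n)

log_3 27 = 3, and f(n) = 9 · n^3 = Θ(n^(log_3 27)). This is Case 2 of the master theorem: T(n) = Θ(f(n) · log n) = Θ(n^3 log n).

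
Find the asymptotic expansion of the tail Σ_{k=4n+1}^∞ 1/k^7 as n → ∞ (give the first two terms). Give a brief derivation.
Σ_{k>4n} 1/k^7 = 1/(6 · (4n)^6) − 1/(2 · (4n)^7) + O(1/(4n)^8)

Compare to the integral: ∫_{4n}^∞ x^(−7) dx = [−x^(−6)/6]_{4n}^∞ = 1/((7−1)·(4n)^6). The Euler-Maclaurin correction adds −f(4n)/2 = −1/(2·(4n)^7). Euler-Maclaurin then gives
  Σ_{k>4n} 1/k^7 = ∫_{4n}^∞ dx/x^7 − 1/(2·(4n)^7) + O(1/(4n)^8).
(Equivalently this is ζ(7) − Σ_{k≤4n} 1/k^7.)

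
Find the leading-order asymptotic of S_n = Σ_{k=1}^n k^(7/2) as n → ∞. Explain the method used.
S_n ~ (2/9) · n^(9/2)

Integral comparison: Σ_{k=1}^n k^(7/2) = ∫_0^n x^(7/2) dx + O(n^(7/2)). The integral is n^(1 + 7/2) / (1 + 7/2) = n^((7+2)/2) / ((7+2)/2) = (2/9) · n^(9/2).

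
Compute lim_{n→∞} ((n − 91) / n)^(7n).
lim = e^(−637)

Rewrite as (1 − 91/n)^(7n). By the standard limit (1 + x/n)^n → e^x, we have (1 − 91/n)^n → e^(−91), and raising to the 7th power gives e^(−637).
More precisely, ln[(1 − 91/n)^(7n)] = 7n · ln(1 − 91/n) = 7n · (-91/n + O(1/n^2)) = -637 + O(1/n) → -637.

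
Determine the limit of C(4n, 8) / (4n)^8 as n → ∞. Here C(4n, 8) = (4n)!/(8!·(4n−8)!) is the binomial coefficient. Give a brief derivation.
lim = 1/8! = 1/40320

With N = 4n → ∞: C(N, 8) / N^8 = [N(N−1)…(N−7)] / (8! · N^8) = (1/8!) · 1 · (1 − 1/(4n)) · … · (1 − 7/(4n)). Each factor → 1 as N → ∞, so the limit is 1/8! = 1/40320.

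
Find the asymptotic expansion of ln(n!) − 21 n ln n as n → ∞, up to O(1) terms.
ln(n!) − 21 n ln n = −20 n ln n − n + (1/2) ln(2π n) + O(1/n)

Stirling: ln((n)!) = n ln(n) − n + (1/2) ln(2π·n) + O(1/n).
Here n ln(n) = n ln n.
Subtract 21n ln n: leading term is (1 − 21) n ln n = −20 n ln n. The next term is −n. Then the (1/2) ln(2π·n) correction.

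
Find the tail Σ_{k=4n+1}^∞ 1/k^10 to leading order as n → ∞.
Σ_{k>4n} 1/k^10 ~ 1/(9 · (4n)^9)

Compare to the integral: ∫_{4n}^∞ x^(−10) dx = [−x^(−9)/9]_{4n}^∞ = 1/((10−1)·(4n)^9). Euler-Maclaurin then gives
  Σ_{k>4n} 1/k^10 = ∫_{4n}^∞ dx/x^10 − 1/(2·(4n)^10) + O(1/(4n)^11).
(Equivalently this is ζ(10) − Σ_{k≤4n} 1/k^10.)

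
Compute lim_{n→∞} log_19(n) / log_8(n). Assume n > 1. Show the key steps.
lim = ln(8) / ln(19) = log_19(8)

Change of base: log_19(n) = ln n / ln 19 and log_8(n) = ln n / ln 8. The ratio is (ln n / ln 19) · (ln 8 / ln n) = ln 8 / ln 19, a constant independent of n. So the limit is ln 8 / ln 19 = log_19(8).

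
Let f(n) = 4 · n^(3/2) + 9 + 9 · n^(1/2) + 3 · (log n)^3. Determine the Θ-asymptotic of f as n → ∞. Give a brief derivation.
f(n) ∈ Θ(n^(3/2))

Compare the terms by growth order. For large n, n^a · (log n)^b dominates n^a' · (log n)^b' iff a > a', or (a = a' and b > b'). Ranking the 4 terms shows the dominant one is 4 · n^(3/2). Hence f(n) ∈ Θ(n^(3/2)).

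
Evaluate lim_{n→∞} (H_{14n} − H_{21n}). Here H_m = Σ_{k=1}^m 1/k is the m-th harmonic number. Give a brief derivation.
lim = ln(14/21) = ln(2/3)

Euler-Maclaurin gives H_m = ln m + γ + 1/(2m) + O(1/m^2). The γ and O(1/m) terms cancel in the difference:
  H_{14n} − H_{21n} = ln(14n) − ln(21n) + O(1/n) = ln(14/21) + O(1/n).
Hence the limit is ln(14/21) = ln(2/3).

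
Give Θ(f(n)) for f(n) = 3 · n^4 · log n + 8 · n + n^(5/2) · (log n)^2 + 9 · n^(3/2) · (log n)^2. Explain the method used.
f(n) ∈ Θ(n^4 · log n)

Compare the terms by growth order. For large n, n^a · (log n)^b dominates n^a' · (log n)^b' iff a > a', or (a = a' and b > b'). Ranking the 4 terms shows the dominant one is 3 · n^4 · log n. Hence f(n) ∈ Θ(n^4 · log n).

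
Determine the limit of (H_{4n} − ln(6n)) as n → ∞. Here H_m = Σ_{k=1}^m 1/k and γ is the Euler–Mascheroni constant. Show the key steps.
lim = ln(2/3) + γ

By Euler-Maclaurin, H_m = ln m + γ + O(1/m). So
  H_{4n} − ln(6n) = ln(4n) + γ − ln(6n) + O(1/n)
                       = ln(4/6) + γ + O(1/n).
Hence the limit is ln(4/6) + γ (= ln(2/3)).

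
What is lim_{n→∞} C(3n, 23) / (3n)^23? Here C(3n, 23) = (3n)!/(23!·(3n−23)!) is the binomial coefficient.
lim = 1/23! = 1/25852016738884976640000

With N = 3n → ∞: C(N, 23) / N^23 = [N(N−1)…(N−22)] / (23! · N^23) = (1/23!) · 1 · (1 − 1/(3n)) · … · (1 − 22/(3n)). Each factor → 1 as N → ∞, so the limit is 1/23! = 1/25852016738884976640000.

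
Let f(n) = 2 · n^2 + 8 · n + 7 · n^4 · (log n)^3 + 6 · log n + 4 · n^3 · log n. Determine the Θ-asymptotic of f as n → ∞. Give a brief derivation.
f(n) ∈ Θ(n^4 · (log n)^3)

Compare the terms by growth order. For large n, n^a · (log n)^b dominates n^a' · (log n)^b' iff a > a', or (a = a' and b > b'). Ranking the 5 terms shows the dominant one is 7 · n^4 · (log n)^3. Hence f(n) ∈ Θ(n^4 · (log n)^3).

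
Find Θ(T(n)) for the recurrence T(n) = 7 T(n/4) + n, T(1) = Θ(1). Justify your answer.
T(n) = Θ(n^(log_4 7))

Master theorem: compare f(n) = n to n^(log_4 7) where log_4 7 ≈ 1.404. Since 1 < log_4 7, we have f(n) = O(n^(log_4 7 − ε)) for some ε > 0 — Case 1. Hence T(n) = Θ(n^(log_4 7)).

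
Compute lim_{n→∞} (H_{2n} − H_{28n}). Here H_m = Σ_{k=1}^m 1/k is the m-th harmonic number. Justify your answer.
lim = ln(2/28) = −ln 14

Euler-Maclaurin gives H_m = ln m + γ + 1/(2m) + O(1/m^2). The γ and O(1/m) terms cancel in the difference:
  H_{2n} − H_{28n} = ln(2n) − ln(28n) + O(1/n) = ln(2/28) + O(1/n).
Hence the limit is ln(2/28) = −ln 14.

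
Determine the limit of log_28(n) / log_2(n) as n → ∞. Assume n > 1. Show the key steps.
lim = ln(2) / ln(28) = log_28(2)

Change of base: log_28(n) = ln n / ln 28 and log_2(n) = ln n / ln 2. The ratio is (ln n / ln 28) · (ln 2 / ln n) = ln 2 / ln 28, a constant independent of n. So the limit is ln 2 / ln 28 = log_28(2).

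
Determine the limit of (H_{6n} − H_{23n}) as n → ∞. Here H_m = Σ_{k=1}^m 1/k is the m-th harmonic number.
lim = ln(6/23)

Euler-Maclaurin gives H_m = ln m + γ + 1/(2m) + O(1/m^2). The γ and O(1/m) terms cancel in the difference:
  H_{6n} − H_{23n} = ln(6n) − ln(23n) + O(1/n) = ln(6/23) + O(1/n).
Hence the limit is ln(6/23).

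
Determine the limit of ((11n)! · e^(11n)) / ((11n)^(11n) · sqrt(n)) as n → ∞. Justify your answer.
lim = sqrt(2π·11)

Stirling: (11n)! ~ sqrt(2π·11n) · (11n/e)^(11n). Hence
  (11n)! · e^(11n) / (11n)^(11n) ~ sqrt(2π·11n).
Dividing by sqrt(n): sqrt(2π·11n) / sqrt(n) = sqrt(2π·11) · n^((1−1)/2), so the limit is sqrt(2π·11).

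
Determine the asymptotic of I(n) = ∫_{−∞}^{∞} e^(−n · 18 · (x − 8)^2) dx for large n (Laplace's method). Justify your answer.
I(n) = sqrt(π/(18n))

Here φ(x) = 18 · (x − 8)^2 has its unique minimum at x* = 8 with φ(x*) = 0 and φ''(x*) = 36. Laplace's method gives
  I(n) ~ e^(−n φ(x*)) · sqrt(2π / (n · φ''(x*))) = sqrt(2π / (36n)) = sqrt(π/(18n)).
This is exact: substituting u = (x − 8)·sqrt(18n) gives I(n) = (1/sqrt(18n)) ∫_{−∞}^{∞} e^(−u^2) du = sqrt(π/(18n)).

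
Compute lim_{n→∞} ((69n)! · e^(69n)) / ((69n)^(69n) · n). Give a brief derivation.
lim = 0

Stirling: (69n)! ~ sqrt(2π·69n) · (69n/e)^(69n). Hence
  (69n)! · e^(69n) / (69n)^(69n) ~ sqrt(2π·69n).
Dividing by n: sqrt(2π·69n) / n = sqrt(2π·69) · n^((1−2)/2), so the expression behaves like sqrt(2π·69) · n^((1−2)/2) → 0.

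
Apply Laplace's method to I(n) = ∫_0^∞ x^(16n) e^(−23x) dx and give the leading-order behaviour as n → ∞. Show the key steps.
I(n) ~ (sqrt(2π·16n) / 23) · (16n/(23e))^(16n)

Write the integrand as exp(16n ln x − 23x) and set f(x) = 16n ln x − 23x. Then f'(x) = 16n/x − 23 = 0 at x* = 16n/23, and f''(x*) = −16n/x*^2 = −23^2/(16n). Laplace's method (interior maximum) gives
  I(n) ~ e^(f(x*)) · sqrt(2π / |f''(x*)|)
        = exp(16n ln(16n/23) − 16n) · sqrt(2π · 16n / 23^2)
        = (16n/23)^(16n) e^(−16n) · sqrt(2π·16n) / 23
        = (sqrt(2π·16n) / 23) · (16n/(23e))^(16n).
This matches Γ(16n+1)/23^(16n+1) with Stirling applied to Γ.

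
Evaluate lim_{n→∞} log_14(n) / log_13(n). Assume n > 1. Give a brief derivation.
lim = ln(13) / ln(14) = log_14(13)

Change of base: log_14(n) = ln n / ln 14 and log_13(n) = ln n / ln 13. The ratio is (ln n / ln 14) · (ln 13 / ln n) = ln 13 / ln 14, a constant independent of n. So the limit is ln 13 / ln 14 = log_14(13).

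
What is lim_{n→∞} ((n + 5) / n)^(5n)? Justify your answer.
lim = e^25

Rewrite as (1 + 5/n)^(5n). By the standard limit (1 + x/n)^n → e^x, we have (1 + 5/n)^n → e^5, and raising to the 5th power gives e^25.
More precisely, ln[(1 + 5/n)^(5n)] = 5n · ln(1 + 5/n) = 5n · (5/n + O(1/n^2)) = 25 + O(1/n) → 25.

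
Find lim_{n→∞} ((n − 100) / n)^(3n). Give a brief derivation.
lim = e^(−300)

Rewrite as (1 − 100/n)^(3n). By the standard limit (1 + x/n)^n → e^x, we have (1 − 100/n)^n → e^(−100), and raising to the 3rd power gives e^(−300).
More precisely, ln[(1 − 100/n)^(3n)] = 3n · ln(1 − 100/n) = 3n · (-100/n + O(1/n^2)) = -300 + O(1/n) → -300.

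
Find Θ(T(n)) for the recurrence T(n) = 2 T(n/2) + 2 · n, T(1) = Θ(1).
T(n) = Θ(n log n)

log_2 2 = 1, and f(n) = 2 · n = Θ(n^(log_2 2)). This is Case 2 of the master theorem: T(n) = Θ(f(n) · log n) = Θ(n log n).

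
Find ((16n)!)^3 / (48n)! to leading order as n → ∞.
((16n)!)^3/(48n)! ~ ((2π·16n)^(2/2) / sqrt(3)) · 3^(−3·16n)  →  0

Write N = 16n. Stirling: N! ~ sqrt(2π N)(N/e)^N and (3N)! ~ sqrt(2π·3N)·(3N/e)^(3N).
  (N!)^3/(3N)! ~ (2π N)^(3/2) (N/e)^(3N) / [sqrt(2π·3N) (3N/e)^(3N)]
     = (2π N)^(3/2) / sqrt(2π·3N) · (N/(3N))^(3N)
     = (2π N)^((3−1)/2) / sqrt(3) · 3^(−3N).
Since 3^3 > 1, the factor 3^(−3N) decays exponentially, so the ratio → 0. Substituting N = 16n gives the stated form.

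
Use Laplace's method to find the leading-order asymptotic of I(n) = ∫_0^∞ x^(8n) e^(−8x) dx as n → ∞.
I(n) ~ (sqrt(2π·8n) / 8) · (8n/(8e))^(8n)

Write the integrand as exp(8n ln x − 8x) and set f(x) = 8n ln x − 8x. Then f'(x) = 8n/x − 8 = 0 at x* = 8n/8, and f''(x*) = −8n/x*^2 = −8^2/(8n). Laplace's method (interior maximum) gives
  I(n) ~ e^(f(x*)) · sqrt(2π / |f''(x*)|)
        = exp(8n ln(8n/8) − 8n) · sqrt(2π · 8n / 8^2)
        = (8n/8)^(8n) e^(−8n) · sqrt(2π·8n) / 8
        = (sqrt(2π·8n) / 8) · (8n/(8e))^(8n).
This matches Γ(8n+1)/8^(8n+1) with Stirling applied to Γ.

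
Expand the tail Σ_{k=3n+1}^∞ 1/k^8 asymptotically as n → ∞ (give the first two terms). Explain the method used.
Σ_{k>3n} 1/k^8 = 1/(7 · (3n)^7) − 1/(2 · (3n)^8) + O(1/(3n)^9)

Compare to the integral: ∫_{3n}^∞ x^(−8) dx = [−x^(−7)/7]_{3n}^∞ = 1/((8−1)·(3n)^7). The Euler-Maclaurin correction adds −f(3n)/2 = −1/(2·(3n)^8). Euler-Maclaurin then gives
  Σ_{k>3n} 1/k^8 = ∫_{3n}^∞ dx/x^8 − 1/(2·(3n)^8) + O(1/(3n)^9).
(Equivalently this is ζ(8) − Σ_{k≤3n} 1/k^8.)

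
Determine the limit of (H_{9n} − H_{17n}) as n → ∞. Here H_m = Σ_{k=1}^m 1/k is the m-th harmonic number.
lim = ln(9/17)

Euler-Maclaurin gives H_m = ln m + γ + 1/(2m) + O(1/m^2). The γ and O(1/m) terms cancel in the difference:
  H_{9n} − H_{17n} = ln(9n) − ln(17n) + O(1/n) = ln(9/17) + O(1/n).
Hence the limit is ln(9/17).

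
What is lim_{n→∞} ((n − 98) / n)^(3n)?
lim = e^(−294)

Rewrite as (1 − 98/n)^(3n). By the standard limit (1 + x/n)^n → e^x, we have (1 − 98/n)^n → e^(−98), and raising to the 3rd power gives e^(−294).
More precisely, ln[(1 − 98/n)^(3n)] = 3n · ln(1 − 98/n) = 3n · (-98/n + O(1/n^2)) = -294 + O(1/n) → -294.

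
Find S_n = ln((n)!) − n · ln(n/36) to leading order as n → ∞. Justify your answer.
S_n ~ n · (ln 36 − 1) + O(ln n)

Stirling: ln((n)!) = n ln(n) − n + O(ln n).
  S_n = n ln(n) − n − n ln(n/36) + O(ln n)
      = n ln(n) − n ln n + n ln 36 − n + O(ln n)
      = n ln 36 − n + O(ln n)
      = n (ln 36 − 1) + O(ln n).
Numerically ln(36) − 1 ≈ 2.5835.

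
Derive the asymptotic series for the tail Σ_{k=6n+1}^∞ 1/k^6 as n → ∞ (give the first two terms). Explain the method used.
Σ_{k>6n} 1/k^6 = 1/(5 · (6n)^5) − 1/(2 · (6n)^6) + O(1/(6n)^7)

Compare to the integral: ∫_{6n}^∞ x^(−6) dx = [−x^(−5)/5]_{6n}^∞ = 1/((6−1)·(6n)^5). The Euler-Maclaurin correction adds −f(6n)/2 = −1/(2·(6n)^6). Euler-Maclaurin then gives
  Σ_{k>6n} 1/k^6 = ∫_{6n}^∞ dx/x^6 − 1/(2·(6n)^6) + O(1/(6n)^7).
(Equivalently this is ζ(6) − Σ_{k≤6n} 1/k^6.)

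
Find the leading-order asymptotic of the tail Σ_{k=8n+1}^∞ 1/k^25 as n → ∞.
Σ_{k>8n} 1/k^25 ~ 1/(24 · (8n)^24)

Compare to the integral: ∫_{8n}^∞ x^(−25) dx = [−x^(−24)/24]_{8n}^∞ = 1/((25−1)·(8n)^24). Euler-Maclaurin then gives
  Σ_{k>8n} 1/k^25 = ∫_{8n}^∞ dx/x^25 − 1/(2·(8n)^25) + O(1/(8n)^26).
(Equivalently this is ζ(25) − Σ_{k≤8n} 1/k^25.)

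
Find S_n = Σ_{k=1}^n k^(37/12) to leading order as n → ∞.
S_n ~ (12/49) · n^(49/12)

Integral comparison: Σ_{k=1}^n k^(37/12) = ∫_0^n x^(37/12) dx + O(n^(37/12)). The integral is n^(1 + 37/12) / (1 + 37/12) = n^((37+12)/12) / ((37+12)/12) = (12/49) · n^(49/12).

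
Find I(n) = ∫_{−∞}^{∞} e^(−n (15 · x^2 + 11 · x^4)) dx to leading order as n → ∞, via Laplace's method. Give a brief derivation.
I(n) ~ sqrt(π/(15n))

φ(x) = 15 · x^2 + 11 · x^4 has its unique global minimum at x* = 0 (since φ'(x) = 30x + 44x^3 = 0 only at x = 0 for real x with both coefficients positive, and φ → ∞ as |x| → ∞). At x* = 0, φ(0) = 0 and φ''(0) = 30. Laplace's method then gives
  I(n) ~ sqrt(2π / (n · φ''(0))) · e^(−n φ(0)) = sqrt(2π / (30n)) = sqrt(π/(15n)).
The 11 · x^4 term contributes only at subleading order (an O(1/n) relative correction).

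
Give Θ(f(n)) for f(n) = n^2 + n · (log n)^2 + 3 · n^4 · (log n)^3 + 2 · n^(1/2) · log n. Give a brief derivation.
f(n) ∈ Θ(n^4 · (log n)^3)

Compare the terms by growth order. For large n, n^a · (log n)^b dominates n^a' · (log n)^b' iff a > a', or (a = a' and b > b'). Ranking the 4 terms shows the dominant one is 3 · n^4 · (log n)^3. Hence f(n) ∈ Θ(n^4 · (log n)^3).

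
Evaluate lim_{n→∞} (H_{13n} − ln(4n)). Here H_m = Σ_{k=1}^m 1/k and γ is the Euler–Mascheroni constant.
lim = ln(13/4) + γ

By Euler-Maclaurin, H_m = ln m + γ + O(1/m). So
  H_{13n} − ln(4n) = ln(13n) + γ − ln(4n) + O(1/n)
                       = ln(13/4) + γ + O(1/n).
Hence the limit is ln(13/4) + γ.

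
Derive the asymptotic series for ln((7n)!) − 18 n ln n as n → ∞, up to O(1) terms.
ln((7n)!) − 18 n ln n = −11 n ln n + 7(ln 7 − 1) n + (1/2) ln(2π·7n) + O(1/n)

Stirling: ln((7n)!) = 7n ln(7n) − 7n + (1/2) ln(2π·7n) + O(1/n).
Expand 7n ln(7n) = 7n (ln n + ln 7) = 7n ln n + 7n ln 7.
Subtract 18n ln n: leading term is (7 − 18) n ln n = −11 n ln n. The next term is 7n ln 7 − 7n = 7(ln 7 − 1) n. Then the (1/2) ln(2π·7n) correction.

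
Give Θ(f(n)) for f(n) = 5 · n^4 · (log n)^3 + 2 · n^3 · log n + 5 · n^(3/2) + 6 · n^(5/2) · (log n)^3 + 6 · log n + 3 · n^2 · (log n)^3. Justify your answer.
f(n) ∈ Θ(n^4 · (log n)^3)

Compare the terms by growth order. For large n, n^a · (log n)^b dominates n^a' · (log n)^b' iff a > a', or (a = a' and b > b'). Ranking the 6 terms shows the dominant one is 5 · n^4 · (log n)^3. Hence f(n) ∈ Θ(n^4 · (log n)^3).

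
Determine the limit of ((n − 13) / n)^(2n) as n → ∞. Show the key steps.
lim = e^(−26)

Rewrite as (1 − 13/n)^(2n). By the standard limit (1 + x/n)^n → e^x, we have (1 − 13/n)^n → e^(−13), and raising to the 2nd power gives e^(−26).
More precisely, ln[(1 − 13/n)^(2n)] = 2n · ln(1 − 13/n) = 2n · (-13/n + O(1/n^2)) = -26 + O(1/n) → -26.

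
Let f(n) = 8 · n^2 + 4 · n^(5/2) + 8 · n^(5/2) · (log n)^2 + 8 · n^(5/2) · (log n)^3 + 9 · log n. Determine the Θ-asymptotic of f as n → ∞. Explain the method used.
f(n) ∈ Θ(n^(5/2) · (log n)^3)

Compare the terms by growth order. For large n, n^a · (log n)^b dominates n^a' · (log n)^b' iff a > a', or (a = a' and b > b'). Ranking the 5 terms shows the dominant one is 8 · n^(5/2) · (log n)^3. Hence f(n) ∈ Θ(n^(5/2) · (log n)^3).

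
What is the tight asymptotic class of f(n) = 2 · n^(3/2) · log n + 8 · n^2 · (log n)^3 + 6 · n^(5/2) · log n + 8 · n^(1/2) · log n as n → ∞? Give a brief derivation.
f(n) ∈ Θ(n^(5/2) · log n)

Compare the terms by growth order. For large n, n^a · (log n)^b dominates n^a' · (log n)^b' iff a > a', or (a = a' and b > b'). Ranking the 4 terms shows the dominant one is 6 · n^(5/2) · log n. Hence f(n) ∈ Θ(n^(5/2) · log n).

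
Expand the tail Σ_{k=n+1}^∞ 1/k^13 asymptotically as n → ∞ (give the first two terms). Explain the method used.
Σ_{k>n} 1/k^13 = 1/(12 · n^12) − 1/(2 · n^13) + O(1/n^14)

Compare to the integral: ∫_{n}^∞ x^(−13) dx = [−x^(−12)/12]_{n}^∞ = 1/((13−1)·n^12). The Euler-Maclaurin correction adds −f(n)/2 = −1/(2·n^13). Euler-Maclaurin then gives
  Σ_{k>n} 1/k^13 = ∫_{n}^∞ dx/x^13 − 1/(2·n^13) + O(1/n^14).
(Equivalently this is ζ(13) − Σ_{k≤n} 1/k^13.)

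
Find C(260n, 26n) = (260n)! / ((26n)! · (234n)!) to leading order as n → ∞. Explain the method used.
C(260n, 26n) ~ (10000000000/387420489)^(26n) · sqrt(5/(9π·26n))

Write N = 26n. Apply Stirling to each factorial:
  (10N)! ~ sqrt(2π·10N) · (10N/e)^(10N),
  N! ~ sqrt(2π N) · (N/e)^N,
  (9N)! ~ sqrt(2π·9N) · (9N/e)^(9N).
The exponential factors combine to (10N)^(10N) / (N^N · (9N)^(9N)) = 10^(10N)/9^(9N) = (10^10/9^9)^N = (10000000000/387420489)^N.
The square-root prefactors combine to sqrt(2π·10N) / (sqrt(2π N)·sqrt(2π·9N)) = sqrt(10 / (2π·9·N)) = sqrt(5/(9π·26n)).
Substituting N = 26n: C(260n, 26n) ~ (10000000000/387420489)^(26n) · sqrt(5/(9π·26n)).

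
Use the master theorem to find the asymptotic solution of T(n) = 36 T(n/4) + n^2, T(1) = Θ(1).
T(n) = Θ(n^(log_4 36))

Master theorem: compare f(n) = n^2 to n^(log_4 36) where log_4 36 ≈ 2.585. Since 2 < log_4 36, we have f(n) = O(n^(log_4 36 − ε)) for some ε > 0 — Case 1. Hence T(n) = Θ(n^(log_4 36)).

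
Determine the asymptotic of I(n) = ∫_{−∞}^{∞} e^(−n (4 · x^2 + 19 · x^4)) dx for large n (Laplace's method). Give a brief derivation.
I(n) ~ sqrt(π/(4n))

φ(x) = 4 · x^2 + 19 · x^4 has its unique global minimum at x* = 0 (since φ'(x) = 8x + 76x^3 = 0 only at x = 0 for real x with both coefficients positive, and φ → ∞ as |x| → ∞). At x* = 0, φ(0) = 0 and φ''(0) = 8. Laplace's method then gives
  I(n) ~ sqrt(2π / (n · φ''(0))) · e^(−n φ(0)) = sqrt(2π / (8n)) = sqrt(π/(4n)).
The 19 · x^4 term contributes only at subleading order (an O(1/n) relative correction).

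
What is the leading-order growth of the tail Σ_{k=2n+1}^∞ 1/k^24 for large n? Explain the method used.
Σ_{k>2n} 1/k^24 ~ 1/(23 · (2n)^23)

Compare to the integral: ∫_{2n}^∞ x^(−24) dx = [−x^(−23)/23]_{2n}^∞ = 1/((24−1)·(2n)^23). Euler-Maclaurin then gives
  Σ_{k>2n} 1/k^24 = ∫_{2n}^∞ dx/x^24 − 1/(2·(2n)^24) + O(1/(2n)^25).
(Equivalently this is ζ(24) − Σ_{k≤2n} 1/k^24.)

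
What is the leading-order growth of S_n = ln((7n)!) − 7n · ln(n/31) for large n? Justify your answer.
S_n ~ 7n · (ln 217 − 1) + O(ln n)

Stirling: ln((7n)!) = 7n ln(7n) − 7n + O(ln n).
  S_n = 7n ln(7n) − 7n − 7n ln(n/31) + O(ln n)
      = 7n ln(7n) − 7n ln n + 7n ln 31 − 7n + O(ln n)
      = 7n ln 7 + 7n ln 31 − 7n + O(ln n)
      = 7n (ln 217 − 1) + O(ln n).
Numerically ln(217) − 1 ≈ 4.3799.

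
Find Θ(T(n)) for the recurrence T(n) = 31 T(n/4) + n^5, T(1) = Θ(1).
T(n) = Θ(n^5)

log_4 31 ≈ 2.477. f(n) = n^5 dominates n^(log_4 31) since 5 > 2.477, and the regularity condition a·f(n/b) = 31·(n/4)^5 = (31/1024)·n^5 ≤ c·f(n) holds with c = 31/1024 ≈ 0.0303 < 1. So this is Case 3: T(n) = Θ(f(n)) = Θ(n^5).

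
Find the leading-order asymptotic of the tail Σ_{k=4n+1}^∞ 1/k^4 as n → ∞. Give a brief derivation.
Σ_{k>4n} 1/k^4 ~ 1/(3 · (4n)^3)

Compare to the integral: ∫_{4n}^∞ x^(−4) dx = [−x^(−3)/3]_{4n}^∞ = 1/((4−1)·(4n)^3). Euler-Maclaurin then gives
  Σ_{k>4n} 1/k^4 = ∫_{4n}^∞ dx/x^4 − 1/(2·(4n)^4) + O(1/(4n)^5).
(Equivalently this is ζ(4) − Σ_{k≤4n} 1/k^4.)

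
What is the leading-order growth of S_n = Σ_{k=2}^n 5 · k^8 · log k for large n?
S_n ~ 5 · n^9 log n / 9 − 5 · n^9 / 81

By integral comparison, S_n = ∫_1^n 5 · x^8 · log x dx + O(n^8 · log n). For the integral, ∫ x^8 log x dx = n^9 log n / 9 − n^9/81 (integration by parts). Hence S_n ~ 5 · n^9 log n / 9 − 5 · n^9 / 81.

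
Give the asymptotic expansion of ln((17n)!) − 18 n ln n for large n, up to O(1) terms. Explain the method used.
ln((17n)!) − 18 n ln n = −n ln n + 17(ln 17 − 1) n + (1/2) ln(2π·17n) + O(1/n)

Stirling: ln((17n)!) = 17n ln(17n) − 17n + (1/2) ln(2π·17n) + O(1/n).
Expand 17n ln(17n) = 17n (ln n + ln 17) = 17n ln n + 17n ln 17.
Subtract 18n ln n: leading term is (17 − 18) n ln n = −n ln n. The next term is 17n ln 17 − 17n = 17(ln 17 − 1) n. Then the (1/2) ln(2π·17n) correction.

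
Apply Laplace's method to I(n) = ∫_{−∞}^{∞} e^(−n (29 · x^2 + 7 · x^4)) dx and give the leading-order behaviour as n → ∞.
I(n) ~ sqrt(π/(29n))

φ(x) = 29 · x^2 + 7 · x^4 has its unique global minimum at x* = 0 (since φ'(x) = 58x + 28x^3 = 0 only at x = 0 for real x with both coefficients positive, and φ → ∞ as |x| → ∞). At x* = 0, φ(0) = 0 and φ''(0) = 58. Laplace's method then gives
  I(n) ~ sqrt(2π / (n · φ''(0))) · e^(−n φ(0)) = sqrt(2π / (58n)) = sqrt(π/(29n)).
The 7 · x^4 term contributes only at subleading order (an O(1/n) relative correction).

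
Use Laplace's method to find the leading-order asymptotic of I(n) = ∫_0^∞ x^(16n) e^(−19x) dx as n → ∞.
I(n) ~ (sqrt(2π·16n) / 19) · (16n/(19e))^(16n)

Write the integrand as exp(16n ln x − 19x) and set f(x) = 16n ln x − 19x. Then f'(x) = 16n/x − 19 = 0 at x* = 16n/19, and f''(x*) = −16n/x*^2 = −19^2/(16n). Laplace's method (interior maximum) gives
  I(n) ~ e^(f(x*)) · sqrt(2π / |f''(x*)|)
        = exp(16n ln(16n/19) − 16n) · sqrt(2π · 16n / 19^2)
        = (16n/19)^(16n) e^(−16n) · sqrt(2π·16n) / 19
        = (sqrt(2π·16n) / 19) · (16n/(19e))^(16n).
This matches Γ(16n+1)/19^(16n+1) with Stirling applied to Γ.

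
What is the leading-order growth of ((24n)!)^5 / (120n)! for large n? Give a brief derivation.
((24n)!)^5/(120n)! ~ ((2π·24n)^(4/2) / sqrt(5)) · 5^(−5·24n)  →  0

Write N = 24n. Stirling: N! ~ sqrt(2π N)(N/e)^N and (5N)! ~ sqrt(2π·5N)·(5N/e)^(5N).
  (N!)^5/(5N)! ~ (2π N)^(5/2) (N/e)^(5N) / [sqrt(2π·5N) (5N/e)^(5N)]
     = (2π N)^(5/2) / sqrt(2π·5N) · (N/(5N))^(5N)
     = (2π N)^((5−1)/2) / sqrt(5) · 5^(−5N).
Since 5^5 > 1, the factor 5^(−5N) decays exponentially, so the ratio → 0. Substituting N = 24n gives the stated form.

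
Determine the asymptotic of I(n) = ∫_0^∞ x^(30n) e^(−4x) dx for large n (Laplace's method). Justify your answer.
I(n) ~ (sqrt(2π·30n) / 4) · (30n/(4e))^(30n)

Write the integrand as exp(30n ln x − 4x) and set f(x) = 30n ln x − 4x. Then f'(x) = 30n/x − 4 = 0 at x* = 30n/4, and f''(x*) = −30n/x*^2 = −4^2/(30n). Laplace's method (interior maximum) gives
  I(n) ~ e^(f(x*)) · sqrt(2π / |f''(x*)|)
        = exp(30n ln(30n/4) − 30n) · sqrt(2π · 30n / 4^2)
        = (30n/4)^(30n) e^(−30n) · sqrt(2π·30n) / 4
        = (sqrt(2π·30n) / 4) · (30n/(4e))^(30n).
This matches Γ(30n+1)/4^(30n+1) with Stirling applied to Γ.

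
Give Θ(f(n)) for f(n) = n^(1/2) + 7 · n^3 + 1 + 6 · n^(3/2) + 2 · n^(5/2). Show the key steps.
f(n) ∈ Θ(n^3)

Compare the terms by growth order. For large n, n^a · (log n)^b dominates n^a' · (log n)^b' iff a > a', or (a = a' and b > b'). Ranking the 5 terms shows the dominant one is 7 · n^3. Hence f(n) ∈ Θ(n^3).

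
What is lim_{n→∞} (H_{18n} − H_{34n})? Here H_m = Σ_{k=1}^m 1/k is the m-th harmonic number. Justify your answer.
lim = ln(18/34) = ln(9/17)

Euler-Maclaurin gives H_m = ln m + γ + 1/(2m) + O(1/m^2). The γ and O(1/m) terms cancel in the difference:
  H_{18n} − H_{34n} = ln(18n) − ln(34n) + O(1/n) = ln(18/34) + O(1/n).
Hence the limit is ln(18/34) = ln(9/17).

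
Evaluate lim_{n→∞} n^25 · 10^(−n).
lim = 0

Exponentials with base > 1 dominate every fixed polynomial: for any fixed c, n^c / 10^n → 0 as n → ∞ (e.g. by the ratio test, or by writing 10^n = e^(n ln 10) and noting e^(n ln 10) / n^c → ∞). Hence n^25 · 10^(−n) = n^25 / 10^n → 0.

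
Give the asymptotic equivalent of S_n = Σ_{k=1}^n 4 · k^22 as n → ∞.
S_n ~ 4 · n^23 / 23

By integral comparison (Euler-Maclaurin), Σ_{k=1}^n 4 · k^22 = 4 · ∫_0^n x^22 dx + O(n^22) = 4 · n^23/23 + O(n^22). (Equivalently, Faulhaber's formula gives the same leading term.)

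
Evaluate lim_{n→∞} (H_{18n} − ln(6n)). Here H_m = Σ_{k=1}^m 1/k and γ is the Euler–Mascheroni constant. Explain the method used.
lim = ln 3 + γ

By Euler-Maclaurin, H_m = ln m + γ + O(1/m). So
  H_{18n} − ln(6n) = ln(18n) + γ − ln(6n) + O(1/n)
                       = ln(18/6) + γ + O(1/n).
Hence the limit is ln(18/6) + γ (= ln 3).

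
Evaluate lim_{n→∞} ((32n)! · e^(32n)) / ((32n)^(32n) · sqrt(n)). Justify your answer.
lim = sqrt(2π·32)

Stirling: (32n)! ~ sqrt(2π·32n) · (32n/e)^(32n). Hence
  (32n)! · e^(32n) / (32n)^(32n) ~ sqrt(2π·32n).
Dividing by sqrt(n): sqrt(2π·32n) / sqrt(n) = sqrt(2π·32) · n^((1−1)/2), so the limit is sqrt(2π·32).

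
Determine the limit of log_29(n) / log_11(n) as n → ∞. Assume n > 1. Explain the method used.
lim = ln(11) / ln(29) = log_29(11)

Change of base: log_29(n) = ln n / ln 29 and log_11(n) = ln n / ln 11. The ratio is (ln n / ln 29) · (ln 11 / ln n) = ln 11 / ln 29, a constant independent of n. So the limit is ln 11 / ln 29 = log_29(11).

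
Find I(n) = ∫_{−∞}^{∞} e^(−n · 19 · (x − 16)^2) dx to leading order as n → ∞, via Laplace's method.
I(n) = sqrt(π/(19n))

Here φ(x) = 19 · (x − 16)^2 has its unique minimum at x* = 16 with φ(x*) = 0 and φ''(x*) = 38. Laplace's method gives
  I(n) ~ e^(−n φ(x*)) · sqrt(2π / (n · φ''(x*))) = sqrt(2π / (38n)) = sqrt(π/(19n)).
This is exact: substituting u = (x − 16)·sqrt(19n) gives I(n) = (1/sqrt(19n)) ∫_{−∞}^{∞} e^(−u^2) du = sqrt(π/(19n)).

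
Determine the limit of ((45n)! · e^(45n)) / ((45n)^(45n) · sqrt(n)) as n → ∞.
lim = sqrt(2π·45)

Stirling: (45n)! ~ sqrt(2π·45n) · (45n/e)^(45n). Hence
  (45n)! · e^(45n) / (45n)^(45n) ~ sqrt(2π·45n).
Dividing by sqrt(n): sqrt(2π·45n) / sqrt(n) = sqrt(2π·45) · n^((1−1)/2), so the limit is sqrt(2π·45).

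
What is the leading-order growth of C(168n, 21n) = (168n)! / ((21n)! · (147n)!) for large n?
C(168n, 21n) ~ (16777216/823543)^(21n) · sqrt(4/(7π·21n))

Write N = 21n. Apply Stirling to each factorial:
  (8N)! ~ sqrt(2π·8N) · (8N/e)^(8N),
  N! ~ sqrt(2π N) · (N/e)^N,
  (7N)! ~ sqrt(2π·7N) · (7N/e)^(7N).
The exponential factors combine to (8N)^(8N) / (N^N · (7N)^(7N)) = 8^(8N)/7^(7N) = (8^8/7^7)^N = (16777216/823543)^N.
The square-root prefactors combine to sqrt(2π·8N) / (sqrt(2π N)·sqrt(2π·7N)) = sqrt(8 / (2π·7·N)) = sqrt(4/(7π·21n)).
Substituting N = 21n: C(168n, 21n) ~ (16777216/823543)^(21n) · sqrt(4/(7π·21n)).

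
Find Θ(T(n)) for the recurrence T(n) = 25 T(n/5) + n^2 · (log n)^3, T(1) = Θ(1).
T(n) = Θ(n^2 · (log n)^4)

Here log_5 25 = 2 and f(n) = n^2 · (log n)^3 = Θ(n^(log_5 25) · (log n)^3). This is the extended Case 2 of the master theorem (f matches the critical exponent up to log factors), giving T(n) = Θ(n^(log_5 25) · (log n)^(3+1)) = Θ(n^2 · (log n)^4).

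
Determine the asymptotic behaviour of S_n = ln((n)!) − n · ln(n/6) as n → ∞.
S_n ~ n · (ln 6 − 1) + O(ln n)

Stirling: ln((n)!) = n ln(n) − n + O(ln n).
  S_n = n ln(n) − n − n ln(n/6) + O(ln n)
      = n ln(n) − n ln n + n ln 6 − n + O(ln n)
      = n ln 6 − n + O(ln n)
      = n (ln 6 − 1) + O(ln n).
Numerically ln(6) − 1 ≈ 0.7918.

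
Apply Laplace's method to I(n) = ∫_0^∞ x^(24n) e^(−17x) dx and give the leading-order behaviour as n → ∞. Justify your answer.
I(n) ~ (sqrt(2π·24n) / 17) · (24n/(17e))^(24n)

Write the integrand as exp(24n ln x − 17x) and set f(x) = 24n ln x − 17x. Then f'(x) = 24n/x − 17 = 0 at x* = 24n/17, and f''(x*) = −24n/x*^2 = −17^2/(24n). Laplace's method (interior maximum) gives
  I(n) ~ e^(f(x*)) · sqrt(2π / |f''(x*)|)
        = exp(24n ln(24n/17) − 24n) · sqrt(2π · 24n / 17^2)
        = (24n/17)^(24n) e^(−24n) · sqrt(2π·24n) / 17
        = (sqrt(2π·24n) / 17) · (24n/(17e))^(24n).
This matches Γ(24n+1)/17^(24n+1) with Stirling applied to Γ.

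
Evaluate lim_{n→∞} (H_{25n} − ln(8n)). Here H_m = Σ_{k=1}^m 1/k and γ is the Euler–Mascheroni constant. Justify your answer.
lim = ln(25/8) + γ

By Euler-Maclaurin, H_m = ln m + γ + O(1/m). So
  H_{25n} − ln(8n) = ln(25n) + γ − ln(8n) + O(1/n)
                       = ln(25/8) + γ + O(1/n).
Hence the limit is ln(25/8) + γ.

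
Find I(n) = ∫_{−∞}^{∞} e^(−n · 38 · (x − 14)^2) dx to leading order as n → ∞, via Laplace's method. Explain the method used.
I(n) = sqrt(π/(38n))

Here φ(x) = 38 · (x − 14)^2 has its unique minimum at x* = 14 with φ(x*) = 0 and φ''(x*) = 76. Laplace's method gives
  I(n) ~ e^(−n φ(x*)) · sqrt(2π / (n · φ''(x*))) = sqrt(2π / (76n)) = sqrt(π/(38n)).
This is exact: substituting u = (x − 14)·sqrt(38n) gives I(n) = (1/sqrt(38n)) ∫_{−∞}^{∞} e^(−u^2) du = sqrt(π/(38n)).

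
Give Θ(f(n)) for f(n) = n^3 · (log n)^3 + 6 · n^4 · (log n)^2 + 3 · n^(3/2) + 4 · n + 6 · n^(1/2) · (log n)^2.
f(n) ∈ Θ(n^4 · (log n)^2)

Compare the terms by growth order. For large n, n^a · (log n)^b dominates n^a' · (log n)^b' iff a > a', or (a = a' and b > b'). Ranking the 5 terms shows the dominant one is 6 · n^4 · (log n)^2. Hence f(n) ∈ Θ(n^4 · (log n)^2).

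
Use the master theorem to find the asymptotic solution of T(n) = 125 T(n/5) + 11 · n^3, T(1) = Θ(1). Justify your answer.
T(n) = Θ(n^3 log n)

log_5 125 = 3, and f(n) = 11 · n^3 = Θ(n^(log_5 125)). This is Case 2 of the master theorem: T(n) = Θ(f(n) · log n) = Θ(n^3 log n).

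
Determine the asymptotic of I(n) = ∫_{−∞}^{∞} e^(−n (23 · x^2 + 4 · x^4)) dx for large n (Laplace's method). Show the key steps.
I(n) ~ sqrt(π/(23n))

φ(x) = 23 · x^2 + 4 · x^4 has its unique global minimum at x* = 0 (since φ'(x) = 46x + 16x^3 = 0 only at x = 0 for real x with both coefficients positive, and φ → ∞ as |x| → ∞). At x* = 0, φ(0) = 0 and φ''(0) = 46. Laplace's method then gives
  I(n) ~ sqrt(2π / (n · φ''(0))) · e^(−n φ(0)) = sqrt(2π / (46n)) = sqrt(π/(23n)).
The 4 · x^4 term contributes only at subleading order (an O(1/n) relative correction).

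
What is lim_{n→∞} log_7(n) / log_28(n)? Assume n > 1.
lim = ln(28) / ln(7) = log_7(28)

Change of base: log_7(n) = ln n / ln 7 and log_28(n) = ln n / ln 28. The ratio is (ln n / ln 7) · (ln 28 / ln n) = ln 28 / ln 7, a constant independent of n. So the limit is ln 28 / ln 7 = log_7(28).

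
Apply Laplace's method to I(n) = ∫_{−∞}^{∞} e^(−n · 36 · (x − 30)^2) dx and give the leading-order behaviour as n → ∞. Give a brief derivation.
I(n) = sqrt(π/(36n))

Here φ(x) = 36 · (x − 30)^2 has its unique minimum at x* = 30 with φ(x*) = 0 and φ''(x*) = 72. Laplace's method gives
  I(n) ~ e^(−n φ(x*)) · sqrt(2π / (n · φ''(x*))) = sqrt(2π / (72n)) = sqrt(π/(36n)).
This is exact: substituting u = (x − 30)·sqrt(36n) gives I(n) = (1/sqrt(36n)) ∫_{−∞}^{∞} e^(−u^2) du = sqrt(π/(36n)).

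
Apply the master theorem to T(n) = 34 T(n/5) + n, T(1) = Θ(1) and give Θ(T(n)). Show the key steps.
T(n) = Θ(n^(log_5 34))

Master theorem: compare f(n) = n to n^(log_5 34) where log_5 34 ≈ 2.191. Since 1 < log_5 34, we have f(n) = O(n^(log_5 34 − ε)) for some ε > 0 — Case 1. Hence T(n) = Θ(n^(log_5 34)).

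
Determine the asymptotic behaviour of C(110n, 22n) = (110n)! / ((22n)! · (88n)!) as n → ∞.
C(110n, 22n) ~ (3125/256)^(22n) · sqrt(5/(8π·22n))

Write N = 22n. Apply Stirling to each factorial:
  (5N)! ~ sqrt(2π·5N) · (5N/e)^(5N),
  N! ~ sqrt(2π N) · (N/e)^N,
  (4N)! ~ sqrt(2π·4N) · (4N/e)^(4N).
The exponential factors combine to (5N)^(5N) / (N^N · (4N)^(4N)) = 5^(5N)/4^(4N) = (5^5/4^4)^N = (3125/256)^N.
The square-root prefactors combine to sqrt(2π·5N) / (sqrt(2π N)·sqrt(2π·4N)) = sqrt(5 / (2π·4·N)) = sqrt(5/(8π·22n)).
Substituting N = 22n: C(110n, 22n) ~ (3125/256)^(22n) · sqrt(5/(8π·22n)).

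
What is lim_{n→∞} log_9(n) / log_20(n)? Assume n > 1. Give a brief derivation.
lim = ln(20) / ln(9) = log_9(20)

Change of base: log_9(n) = ln n / ln 9 and log_20(n) = ln n / ln 20. The ratio is (ln n / ln 9) · (ln 20 / ln n) = ln 20 / ln 9, a constant independent of n. So the limit is ln 20 / ln 9 = log_9(20).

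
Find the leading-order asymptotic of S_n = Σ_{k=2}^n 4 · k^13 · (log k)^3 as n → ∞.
S_n ~ 2 · n^14 · (log n)^3 / 7

By integral comparison, S_n = ∫_1^n 4 · x^13 · (log x)^3 dx + O(n^13 · (log n)^3). For the integral, the leading term of ∫_1^n x^13 (log x)^3 dx is n^14/14 · (log n)^3 (by repeated integration by parts; each step lowers the log-exponent and produces a relatively O(1/log n) correction). Hence S_n ~ 2 · n^14 · (log n)^3 / 7.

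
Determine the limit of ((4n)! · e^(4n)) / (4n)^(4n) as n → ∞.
lim = ∞

Stirling: (4n)! ~ sqrt(2π·4n) · (4n/e)^(4n). Hence
  (4n)! · e^(4n) / (4n)^(4n) ~ sqrt(2π·4n) = sqrt(2π·4) · sqrt(n) → ∞.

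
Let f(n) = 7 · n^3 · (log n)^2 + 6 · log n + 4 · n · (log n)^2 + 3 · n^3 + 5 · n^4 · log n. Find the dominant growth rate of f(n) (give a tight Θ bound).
f(n) ∈ Θ(n^4 · log n)

Compare the terms by growth order. For large n, n^a · (log n)^b dominates n^a' · (log n)^b' iff a > a', or (a = a' and b > b'). Ranking the 5 terms shows the dominant one is 5 · n^4 · log n. Hence f(n) ∈ Θ(n^4 · log n).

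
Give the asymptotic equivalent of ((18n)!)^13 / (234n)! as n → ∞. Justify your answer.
((18n)!)^13/(234n)! ~ ((2π·18n)^(12/2) / sqrt(13)) · 13^(−13·18n)  →  0

Write N = 18n. Stirling: N! ~ sqrt(2π N)(N/e)^N and (13N)! ~ sqrt(2π·13N)·(13N/e)^(13N).
  (N!)^13/(13N)! ~ (2π N)^(13/2) (N/e)^(13N) / [sqrt(2π·13N) (13N/e)^(13N)]
     = (2π N)^(13/2) / sqrt(2π·13N) · (N/(13N))^(13N)
     = (2π N)^((13−1)/2) / sqrt(13) · 13^(−13N).
Since 13^13 > 1, the factor 13^(−13N) decays exponentially, so the ratio → 0. Substituting N = 18n gives the stated form.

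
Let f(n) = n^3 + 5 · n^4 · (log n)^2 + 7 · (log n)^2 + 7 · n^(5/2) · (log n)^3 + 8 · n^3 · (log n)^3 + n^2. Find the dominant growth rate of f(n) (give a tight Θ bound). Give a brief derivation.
f(n) ∈ Θ(n^4 · (log n)^2)

Compare the terms by growth order. For large n, n^a · (log n)^b dominates n^a' · (log n)^b' iff a > a', or (a = a' and b > b'). Ranking the 6 terms shows the dominant one is 5 · n^4 · (log n)^2. Hence f(n) ∈ Θ(n^4 · (log n)^2).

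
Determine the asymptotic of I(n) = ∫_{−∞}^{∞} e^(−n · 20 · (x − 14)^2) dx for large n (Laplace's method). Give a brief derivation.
I(n) = sqrt(π/(20n))

Here φ(x) = 20 · (x − 14)^2 has its unique minimum at x* = 14 with φ(x*) = 0 and φ''(x*) = 40. Laplace's method gives
  I(n) ~ e^(−n φ(x*)) · sqrt(2π / (n · φ''(x*))) = sqrt(2π / (40n)) = sqrt(π/(20n)).
This is exact: substituting u = (x − 14)·sqrt(20n) gives I(n) = (1/sqrt(20n)) ∫_{−∞}^{∞} e^(−u^2) du = sqrt(π/(20n)).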